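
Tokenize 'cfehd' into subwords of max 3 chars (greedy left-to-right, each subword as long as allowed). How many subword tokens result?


'cfehd' has 5 characters.
Chunking with max size 3:
  Chunk 1: 'cfe' (positions 0-2)
  Chunk 2: 'hd' (positions 3-4)
Total chunks: ceil(5 / 3) = 2

2


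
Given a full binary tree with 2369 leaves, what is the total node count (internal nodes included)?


Leaf nodes (terminals): 2369
Internal nodes = n - 1 = 2369 - 1 = 2368
Total = leaves + internal = 2369 + 2368 = 4737

4737


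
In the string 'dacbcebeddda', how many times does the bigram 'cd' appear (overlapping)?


Scanning 'dacbcebeddda' for bigram 'cd':
  Position 0: 'da' -> no
  Position 1: 'ac' -> no
  Position 2: 'cb' -> no
  Position 3: 'bc' -> no
  Position 4: 'ce' -> no
  Position 5: 'eb' -> no
  Position 6: 'be' -> no
  Position 7: 'ed' -> no
  Position 8: 'dd' -> no
  Position 9: 'dd' -> no
  Position 10: 'da' -> no
Total matches: 0

0


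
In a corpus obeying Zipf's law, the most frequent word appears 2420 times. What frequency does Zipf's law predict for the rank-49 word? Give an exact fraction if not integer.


Zipf's law: freq(rank) = f1 / rank
f1 = 2420, rank = 49
freq = 2420 / 49
GCD(2420, 49) = 1
Simplified: 2420/49

2420/49


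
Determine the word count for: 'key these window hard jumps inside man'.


Counting words by splitting on spaces:
  Word 1: 'key'
  Word 2: 'these'
  Word 3: 'window'
  Word 4: 'hard'
  Word 5: 'jumps'
  Word 6: 'inside'
  Word 7: 'man'
Total words: 7

7


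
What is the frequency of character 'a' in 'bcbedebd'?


Scanning 'bcbedebd' for 'a':
  No matches found.
Total occurrences of 'a': 0

0


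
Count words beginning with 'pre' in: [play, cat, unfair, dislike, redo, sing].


Checking each word for prefix 'pre':
  'play' -> no (count: 0)
  'cat' -> no (count: 0)
  'unfair' -> no (count: 0)
  'dislike' -> no (count: 0)
  'redo' -> no (count: 0)
  'sing' -> no (count: 0)
Total with prefix 'pre': 0

0


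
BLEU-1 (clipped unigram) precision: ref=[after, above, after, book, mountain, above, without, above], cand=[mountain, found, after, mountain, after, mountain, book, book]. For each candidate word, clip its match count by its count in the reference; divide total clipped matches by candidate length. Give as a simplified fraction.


Reference word counts: {'above': 3, 'after': 2, 'book': 1, 'mountain': 1, 'without': 1}
Checking each candidate word (with clipping):
  'mountain' -> in reference (ref count 1, used 1/1) -> match (matches: 1)
  'found' -> not in reference -> no match (matches: 1)
  'after' -> in reference (ref count 2, used 1/2) -> match (matches: 2)
  'mountain' -> ref count 1 already used up (1/1) -> clipped, no match (matches: 2)
  'after' -> in reference (ref count 2, used 2/2) -> match (matches: 3)
  'mountain' -> ref count 1 already used up (1/1) -> clipped, no match (matches: 3)
  'book' -> in reference (ref count 1, used 1/1) -> match (matches: 4)
  'book' -> ref count 1 already used up (1/1) -> clipped, no match (matches: 4)
Clipped matches: 4, Candidate length: 8
Precision = 4/8 = 1/2

1/2


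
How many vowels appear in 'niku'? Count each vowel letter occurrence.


Scanning each character of 'niku':
  Position 1: 'n' -> consonant (running count: 0)
  Position 2: 'i' -> vowel (running count: 1)
  Position 3: 'k' -> consonant (running count: 1)
  Position 4: 'u' -> vowel (running count: 2)
Total vowels: 2

2


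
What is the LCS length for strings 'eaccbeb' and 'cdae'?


DP table for LCS of 'eaccbeb' and 'cdae':
       c  d  a  e
    0  0  0  0  0
  e 0  0  0  0  1
  a 0  0  0  1  1
  c 0  1  1  1  1
  c 0  1  1  1  1
  b 0  1  1  1  1
  e 0  1  1  1  2
  b 0  1  1  1  2
LCS: 'ae'
LCS length = 2

2


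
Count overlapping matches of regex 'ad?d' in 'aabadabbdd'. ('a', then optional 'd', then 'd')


Pattern: ad?d means 'a', then optional 'd', then 'd'.
Scanning 'aabadabbdd' position-by-position:
  Pos 0: window 'aab' -> no
  Pos 1: window 'aba' -> no
  Pos 2: window 'bad' -> no
  Pos 3: window 'ada' -> MATCH
  Pos 4: window 'dab' -> no
  Pos 5: window 'abb' -> no
  Pos 6: window 'bbd' -> no
  Pos 7: window 'bdd' -> no
  Pos 8: window 'dd' -> no
  Pos 9: window 'd' -> no
Total matches: 1

1


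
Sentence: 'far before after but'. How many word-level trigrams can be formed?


Word trigrams from [4] words:
  Trigram 1: (far before after)
  Trigram 2: (before after but)
Total word trigrams: 4 - 2 = 2

2


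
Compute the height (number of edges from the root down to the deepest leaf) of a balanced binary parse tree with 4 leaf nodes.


In a balanced binary tree with n leaves the deepest leaf is ceil(log2(n)) edges below the root.
log2(4) = 2.0000
ceil(2.0000) = 2
height (edges) = 2

2


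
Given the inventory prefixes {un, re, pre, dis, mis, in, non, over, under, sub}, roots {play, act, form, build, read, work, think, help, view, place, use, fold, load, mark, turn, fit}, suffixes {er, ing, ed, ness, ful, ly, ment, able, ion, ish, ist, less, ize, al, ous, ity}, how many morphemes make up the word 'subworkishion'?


Segmenting 'subworkishion' against the inventory:
  'sub' -> prefix (morpheme 1)
  'work' -> root (morpheme 2)
  'ish' -> suffix (morpheme 3)
  'ion' -> suffix (morpheme 4)
Total morphemes: 4

4


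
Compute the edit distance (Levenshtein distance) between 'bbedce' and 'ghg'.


Building DP table for s1='bbedce' (len 6) and s2='ghg' (len 3):
       g  h  g
    0  1  2  3
  b 1  1  2  3
  b 2  2  2  3
  e 3  3  3  3
  d 4  4  4  4
  c 5  5  5  5
  e 6  6  6  6
Edit distance = dp[6][3] = 6

6


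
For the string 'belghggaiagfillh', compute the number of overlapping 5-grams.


String 'belghggaiagfillh' has length L = 16.
Number of overlapping n-grams = L - n + 1
Substituting: 16 - 5 + 1 = 12

12


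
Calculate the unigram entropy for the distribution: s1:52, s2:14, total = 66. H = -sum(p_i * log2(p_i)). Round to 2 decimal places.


Computing entropy H = -sum(p_i * log2(p_i)):
  s1: p = 52/66 = 0.7879, -p*log2(p) = 0.2710
  s2: p = 14/66 = 0.2121, -p*log2(p) = 0.4745
H = sum of terms = 0.7455
Rounded to 2 decimals: 0.75

0.75


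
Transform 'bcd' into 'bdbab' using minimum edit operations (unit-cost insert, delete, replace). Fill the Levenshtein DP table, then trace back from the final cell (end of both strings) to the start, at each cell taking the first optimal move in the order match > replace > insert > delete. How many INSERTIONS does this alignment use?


Edit distance = 4. Backtracking from cell (3, 5) with preference match > replace > insert > delete,
then listing the resulting alignment 'bcd' -> 'bdbab' left to right:
  Step 1: insert 'b' [insertion #1]
  Step 2: insert 'd' [insertion #2]
  Step 3: keep 'b'
  Step 4: replace c->a
  Step 5: replace d->b
Total insertions: 2

2


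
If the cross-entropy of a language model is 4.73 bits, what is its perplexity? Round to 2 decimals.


Perplexity formula: PP = 2^H
H = 4.73
PP = 2^4.73
Decompose: 2^4.73 = 2^4 * 2^0.73
2^4 = 16, 2^0.73 ~ 1.6586391
PP ~ 16 * 1.6586391 = 26.5382256
Rounded to 2 decimals: 26.54

26.54


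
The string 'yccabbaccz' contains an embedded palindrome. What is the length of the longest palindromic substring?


Scanning 'yccabbaccz' for palindromic substrings.
Substring at positions 1-8: 'ccabbacc'.
Check: reverse('ccabbacc') = 'ccabbacc' -> palindrome confirmed.
Neighbouring characters ('y' / 'z') break symmetry, so it cannot extend further.
No longer palindromic substring exists; longest length = 8

8


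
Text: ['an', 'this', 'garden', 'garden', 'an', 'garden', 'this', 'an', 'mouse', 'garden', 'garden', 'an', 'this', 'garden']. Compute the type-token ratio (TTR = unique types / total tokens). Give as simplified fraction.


Tokens: 14
Unique types: ('an', 'garden', 'mouse', 'this') = 4
TTR = 4/14
Simplify: divide both by 2 -> 2/7
TTR = 2/7

2/7


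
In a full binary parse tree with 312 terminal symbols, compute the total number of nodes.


Leaf nodes (terminals): 312
Internal nodes = n - 1 = 312 - 1 = 311
Total = leaves + internal = 312 + 311 = 623

623


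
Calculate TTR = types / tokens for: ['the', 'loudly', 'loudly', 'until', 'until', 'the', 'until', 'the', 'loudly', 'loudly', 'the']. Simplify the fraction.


Tokens: 11
Unique types: ('loudly', 'the', 'until') = 3
TTR = 3/11
Already in lowest terms.

3/11


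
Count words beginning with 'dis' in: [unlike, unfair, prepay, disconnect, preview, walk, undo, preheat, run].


Checking each word for prefix 'dis':
  'unlike' -> no (count: 0)
  'unfair' -> no (count: 0)
  'prepay' -> no (count: 0)
  'disconnect' -> YES, starts with 'dis' (count: 1)
  'preview' -> no (count: 1)
  'walk' -> no (count: 1)
  'undo' -> no (count: 1)
  'preheat' -> no (count: 1)
  'run' -> no (count: 1)
Total with prefix 'dis': 1

1


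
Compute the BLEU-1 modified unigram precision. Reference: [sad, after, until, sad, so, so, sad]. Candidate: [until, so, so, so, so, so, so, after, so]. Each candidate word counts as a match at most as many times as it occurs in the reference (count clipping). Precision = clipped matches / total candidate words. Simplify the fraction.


Reference word counts: {'after': 1, 'sad': 3, 'so': 2, 'until': 1}
Checking each candidate word (with clipping):
  'until' -> in reference (ref count 1, used 1/1) -> match (matches: 1)
  'so' -> in reference (ref count 2, used 1/2) -> match (matches: 2)
  'so' -> in reference (ref count 2, used 2/2) -> match (matches: 3)
  'so' -> ref count 2 already used up (2/2) -> clipped, no match (matches: 3)
  'so' -> ref count 2 already used up (2/2) -> clipped, no match (matches: 3)
  'so' -> ref count 2 already used up (2/2) -> clipped, no match (matches: 3)
  'so' -> ref count 2 already used up (2/2) -> clipped, no match (matches: 3)
  'after' -> in reference (ref count 1, used 1/1) -> match (matches: 4)
  'so' -> ref count 2 already used up (2/2) -> clipped, no match (matches: 4)
Clipped matches: 4, Candidate length: 9
Precision = 4/9

4/9


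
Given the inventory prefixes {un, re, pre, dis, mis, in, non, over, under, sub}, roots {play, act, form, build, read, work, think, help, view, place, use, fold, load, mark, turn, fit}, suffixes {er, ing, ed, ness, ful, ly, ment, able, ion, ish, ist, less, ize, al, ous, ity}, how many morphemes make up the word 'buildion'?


Segmenting 'buildion' against the inventory:
  'build' -> root (morpheme 1)
  'ion' -> suffix (morpheme 2)
Total morphemes: 2

2


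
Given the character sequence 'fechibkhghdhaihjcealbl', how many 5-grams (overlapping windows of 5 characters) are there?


String 'fechibkhghdhaihjcealbl' has length L = 22.
Number of overlapping n-grams = L - n + 1
Substituting: 22 - 5 + 1 = 18

18


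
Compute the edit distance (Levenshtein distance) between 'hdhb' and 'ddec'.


Building DP table for s1='hdhb' (len 4) and s2='ddec' (len 4):
       d  d  e  c
    0  1  2  3  4
  h 1  1  2  3  4
  d 2  1  1  2  3
  h 3  2  2  2  3
  b 4  3  3  3  3
Edit distance = dp[4][4] = 3

3


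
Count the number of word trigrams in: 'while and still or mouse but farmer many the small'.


Word trigrams from [10] words:
  Trigram 1: (while and still)
  Trigram 2: (and still or)
  Trigram 3: (still or mouse)
  Trigram 4: (or mouse but)
  Trigram 5: (mouse but farmer)
  Trigram 6: (but farmer many)
  Trigram 7: (farmer many the)
  Trigram 8: (many the small)
Total word trigrams: 10 - 2 = 8

8


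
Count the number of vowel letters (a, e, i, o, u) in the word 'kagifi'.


Scanning each character of 'kagifi':
  Position 1: 'k' -> consonant (running count: 0)
  Position 2: 'a' -> vowel (running count: 1)
  Position 3: 'g' -> consonant (running count: 1)
  Position 4: 'i' -> vowel (running count: 2)
  Position 5: 'f' -> consonant (running count: 2)
  Position 6: 'i' -> vowel (running count: 3)
Total vowels: 3

3


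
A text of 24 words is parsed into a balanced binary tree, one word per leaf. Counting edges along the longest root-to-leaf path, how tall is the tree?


In a balanced binary tree with n leaves the deepest leaf is ceil(log2(n)) edges below the root.
log2(24) = 4.5850
ceil(4.5850) = 5
height (edges) = 5

5


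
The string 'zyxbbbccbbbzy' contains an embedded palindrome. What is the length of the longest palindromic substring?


Scanning 'zyxbbbccbbbzy' for palindromic substrings.
Substring at positions 3-10: 'bbbccbbb'.
Check: reverse('bbbccbbb') = 'bbbccbbb' -> palindrome confirmed.
Neighbouring characters ('x' / 'z') break symmetry, so it cannot extend further.
No longer palindromic substring exists; longest length = 8

8


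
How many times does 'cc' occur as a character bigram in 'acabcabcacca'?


Scanning 'acabcabcacca' for bigram 'cc':
  Position 0: 'ac' -> no
  Position 1: 'ca' -> no
  Position 2: 'ab' -> no
  Position 3: 'bc' -> no
  Position 4: 'ca' -> no
  Position 5: 'ab' -> no
  Position 6: 'bc' -> no
  Position 7: 'ca' -> no
  Position 8: 'ac' -> no
  Position 9: 'cc' -> MATCH
  Position 10: 'ca' -> no
Total matches: 1

1


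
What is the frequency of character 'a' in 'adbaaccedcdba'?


Scanning 'adbaaccedcdba' for 'a':
  Position 0: 'a' -> MATCH (count: 1)
  Position 3: 'a' -> MATCH (count: 2)
  Position 4: 'a' -> MATCH (count: 3)
  Position 12: 'a' -> MATCH (count: 4)
Total occurrences of 'a': 4

4


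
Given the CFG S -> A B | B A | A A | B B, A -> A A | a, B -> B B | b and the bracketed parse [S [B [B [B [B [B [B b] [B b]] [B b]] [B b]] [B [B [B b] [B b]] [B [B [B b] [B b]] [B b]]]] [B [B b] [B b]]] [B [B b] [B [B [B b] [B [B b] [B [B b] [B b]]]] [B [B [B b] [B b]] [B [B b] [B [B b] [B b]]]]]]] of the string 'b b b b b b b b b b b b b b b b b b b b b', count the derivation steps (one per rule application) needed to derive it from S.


Every bracketed nonterminal node [X ...] in the tree is produced by exactly one rule application.
Reading the tree off as a leftmost derivation:
  Step 1: S  =>  B B   (applied S -> B B)
  Step 2: B B  =>  B B B   (applied B -> B B)
  Step 3: B B B  =>  B B B B   (applied B -> B B)
  Step 4: B B B B  =>  B B B B B   (applied B -> B B)
  Step 5: B B B B B  =>  B B B B B B   (applied B -> B B)
  Step 6: B B B B B B  =>  B B B B B B B   (applied B -> B B)
  Step 7: B B B B B B B  =>  b B B B B B B   (applied B -> b)
  Step 8: b B B B B B B  =>  b b B B B B B   (applied B -> b)
  Step 9: b b B B B B B  =>  b b b B B B B   (applied B -> b)
  Step 10: b b b B B B B  =>  b b b b B B B   (applied B -> b)
  Step 11: b b b b B B B  =>  b b b b B B B B   (applied B -> B B)
  Step 12: b b b b B B B B  =>  b b b b B B B B B   (applied B -> B B)
  Step 13: b b b b B B B B B  =>  b b b b b B B B B   (applied B -> b)
  Step 14: b b b b b B B B B  =>  b b b b b b B B B   (applied B -> b)
  Step 15: b b b b b b B B B  =>  b b b b b b B B B B   (applied B -> B B)
  Step 16: b b b b b b B B B B  =>  b b b b b b B B B B B   (applied B -> B B)
  Step 17: b b b b b b B B B B B  =>  b b b b b b b B B B B   (applied B -> b)
  Step 18: b b b b b b b B B B B  =>  b b b b b b b b B B B   (applied B -> b)
  Step 19: b b b b b b b b B B B  =>  b b b b b b b b b B B   (applied B -> b)
  Step 20: b b b b b b b b b B B  =>  b b b b b b b b b B B B   (applied B -> B B)
  Step 21: b b b b b b b b b B B B  =>  b b b b b b b b b b B B   (applied B -> b)
  Step 22: b b b b b b b b b b B B  =>  b b b b b b b b b b b B   (applied B -> b)
  Step 23: b b b b b b b b b b b B  =>  b b b b b b b b b b b B B   (applied B -> B B)
  Step 24: b b b b b b b b b b b B B  =>  b b b b b b b b b b b b B   (applied B -> b)
  Step 25: b b b b b b b b b b b b B  =>  b b b b b b b b b b b b B B   (applied B -> B B)
  Step 26: b b b b b b b b b b b b B B  =>  b b b b b b b b b b b b B B B   (applied B -> B B)
  Step 27: b b b b b b b b b b b b B B B  =>  b b b b b b b b b b b b b B B   (applied B -> b)
  Step 28: b b b b b b b b b b b b b B B  =>  b b b b b b b b b b b b b B B B   (applied B -> B B)
  Step 29: b b b b b b b b b b b b b B B B  =>  b b b b b b b b b b b b b b B B   (applied B -> b)
  Step 30: b b b b b b b b b b b b b b B B  =>  b b b b b b b b b b b b b b B B B   (applied B -> B B)
  Step 31: b b b b b b b b b b b b b b B B B  =>  b b b b b b b b b b b b b b b B B   (applied B -> b)
  Step 32: b b b b b b b b b b b b b b b B B  =>  b b b b b b b b b b b b b b b b B   (applied B -> b)
  Step 33: b b b b b b b b b b b b b b b b B  =>  b b b b b b b b b b b b b b b b B B   (applied B -> B B)
  Step 34: b b b b b b b b b b b b b b b b B B  =>  b b b b b b b b b b b b b b b b B B B   (applied B -> B B)
  Step 35: b b b b b b b b b b b b b b b b B B B  =>  b b b b b b b b b b b b b b b b b B B   (applied B -> b)
  Step 36: b b b b b b b b b b b b b b b b b B B  =>  b b b b b b b b b b b b b b b b b b B   (applied B -> b)
  Step 37: b b b b b b b b b b b b b b b b b b B  =>  b b b b b b b b b b b b b b b b b b B B   (applied B -> B B)
  Step 38: b b b b b b b b b b b b b b b b b b B B  =>  b b b b b b b b b b b b b b b b b b b B   (applied B -> b)
  Step 39: b b b b b b b b b b b b b b b b b b b B  =>  b b b b b b b b b b b b b b b b b b b B B   (applied B -> B B)
  Step 40: b b b b b b b b b b b b b b b b b b b B B  =>  b b b b b b b b b b b b b b b b b b b b B   (applied B -> b)
  Step 41: b b b b b b b b b b b b b b b b b b b b B  =>  b b b b b b b b b b b b b b b b b b b b b   (applied B -> b)
Final yield: b b b b b b b b b b b b b b b b b b b b b
Total rewrite steps: 41

41


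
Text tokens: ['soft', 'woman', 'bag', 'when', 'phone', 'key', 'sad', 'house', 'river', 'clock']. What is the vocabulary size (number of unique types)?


Listing all tokens and tracking unique types:
  Token 1: 'soft' -> NEW (unique so far: 1)
  Token 2: 'woman' -> NEW (unique so far: 2)
  Token 3: 'bag' -> NEW (unique so far: 3)
  Token 4: 'when' -> NEW (unique so far: 4)
  Token 5: 'phone' -> NEW (unique so far: 5)
  Token 6: 'key' -> NEW (unique so far: 6)
  Token 7: 'sad' -> NEW (unique so far: 7)
  Token 8: 'house' -> NEW (unique so far: 8)
  Token 9: 'river' -> NEW (unique so far: 9)
  Token 10: 'clock' -> NEW (unique so far: 10)
Unique types: ('bag', 'clock', 'house', 'key', 'phone', 'river', 'sad', 'soft', 'when', 'woman')
Vocabulary size: 10

10


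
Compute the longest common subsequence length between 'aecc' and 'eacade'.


DP table for LCS of 'aecc' and 'eacade':
       e  a  c  a  d  e
    0  0  0  0  0  0  0
  a 0  0  1  1  1  1  1
  e 0  1  1  1  1  1  2
  c 0  1  1  2  2  2  2
  c 0  1  1  2  2  2  2
LCS: 'ae'
LCS length = 2

2


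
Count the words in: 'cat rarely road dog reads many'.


Counting words by splitting on spaces:
  Word 1: 'cat'
  Word 2: 'rarely'
  Word 3: 'road'
  Word 4: 'dog'
  Word 5: 'reads'
  Word 6: 'many'
Total words: 6

6


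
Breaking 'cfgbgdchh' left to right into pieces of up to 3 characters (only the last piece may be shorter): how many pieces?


'cfgbgdchh' has 9 characters.
Chunking with max size 3:
  Chunk 1: 'cfg' (positions 0-2)
  Chunk 2: 'bgd' (positions 3-5)
  Chunk 3: 'chh' (positions 6-8)
Total chunks: ceil(9 / 3) = 3

3


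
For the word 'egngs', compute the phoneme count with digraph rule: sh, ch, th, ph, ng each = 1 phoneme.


Parsing 'egngs' greedily, digraphs first:
  'e' -> vowel phoneme (phonemes so far: 1)
  'g' -> consonant phoneme (phonemes so far: 2)
  'ng' -> digraph (1 consonant phoneme) (phonemes so far: 3)
  's' -> consonant phoneme (phonemes so far: 4)
Total phonemes: 4

4


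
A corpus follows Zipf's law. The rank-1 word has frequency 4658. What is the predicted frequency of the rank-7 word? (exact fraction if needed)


Zipf's law: freq(rank) = f1 / rank
f1 = 4658, rank = 7
freq = 4658 / 7
GCD(4658, 7) = 1
Simplified: 4658/7

4658/7


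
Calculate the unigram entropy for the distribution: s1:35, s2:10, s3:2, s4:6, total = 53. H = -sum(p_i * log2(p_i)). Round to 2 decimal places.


Computing entropy H = -sum(p_i * log2(p_i)):
  s1: p = 35/53 = 0.6604, -p*log2(p) = 0.3953
  s2: p = 10/53 = 0.1887, -p*log2(p) = 0.4540
  s3: p = 2/53 = 0.0377, -p*log2(p) = 0.1784
  s4: p = 6/53 = 0.1132, -p*log2(p) = 0.3558
H = sum of terms = 1.3835
Rounded to 2 decimals: 1.38

1.38


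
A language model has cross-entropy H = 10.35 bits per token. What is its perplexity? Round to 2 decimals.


Perplexity formula: PP = 2^H
H = 10.35
PP = 2^10.35
Decompose: 2^10.35 = 2^10 * 2^0.35
2^10 = 1024, 2^0.35 ~ 1.2745606
PP ~ 1024 * 1.2745606 = 1305.1500544
Rounded to 2 decimals: 1305.15

1305.15


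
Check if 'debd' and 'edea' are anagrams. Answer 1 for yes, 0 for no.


Sort characters of 'debd': 'bdde'
Sort characters of 'edea': 'adee'
Sorted forms differ -> they are NOT anagrams
Result: 0

0


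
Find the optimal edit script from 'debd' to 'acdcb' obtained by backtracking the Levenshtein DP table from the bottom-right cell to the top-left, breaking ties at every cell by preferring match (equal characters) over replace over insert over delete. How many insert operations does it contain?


Edit distance = 4. Backtracking from cell (4, 5) with preference match > replace > insert > delete,
then listing the resulting alignment 'debd' -> 'acdcb' left to right:
  Step 1: insert 'a' [insertion #1]
  Step 2: insert 'c' [insertion #2]
  Step 3: keep 'd'
  Step 4: replace e->c
  Step 5: keep 'b'
  Step 6: delete 'd'
Total insertions: 2

2


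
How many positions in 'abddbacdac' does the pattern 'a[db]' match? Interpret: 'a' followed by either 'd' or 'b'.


Pattern: a[db] means 'a' followed by either 'd' or 'b'.
Scanning 'abddbacdac' position-by-position:
  Pos 0: window 'ab' -> MATCH
  Pos 1: window 'bd' -> no
  Pos 2: window 'dd' -> no
  Pos 3: window 'db' -> no
  Pos 4: window 'ba' -> no
  Pos 5: window 'ac' -> no
  Pos 6: window 'cd' -> no
  Pos 7: window 'da' -> no
  Pos 8: window 'ac' -> no
  Pos 9: window 'c' -> no
Total matches: 1

1


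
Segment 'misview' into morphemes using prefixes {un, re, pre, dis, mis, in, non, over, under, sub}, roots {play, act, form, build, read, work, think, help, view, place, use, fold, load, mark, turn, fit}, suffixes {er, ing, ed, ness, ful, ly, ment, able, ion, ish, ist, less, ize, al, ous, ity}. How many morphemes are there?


Segmenting 'misview' against the inventory:
  'mis' -> prefix (morpheme 1)
  'view' -> root (morpheme 2)
Total morphemes: 2

2


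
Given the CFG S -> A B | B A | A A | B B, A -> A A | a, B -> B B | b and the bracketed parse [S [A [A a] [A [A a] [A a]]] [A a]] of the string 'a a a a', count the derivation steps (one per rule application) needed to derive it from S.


Every bracketed nonterminal node [X ...] in the tree is produced by exactly one rule application.
Reading the tree off as a leftmost derivation:
  Step 1: S  =>  A A   (applied S -> A A)
  Step 2: A A  =>  A A A   (applied A -> A A)
  Step 3: A A A  =>  a A A   (applied A -> a)
  Step 4: a A A  =>  a A A A   (applied A -> A A)
  Step 5: a A A A  =>  a a A A   (applied A -> a)
  Step 6: a a A A  =>  a a a A   (applied A -> a)
  Step 7: a a a A  =>  a a a a   (applied A -> a)
Final yield: a a a a
Total rewrite steps: 7

7


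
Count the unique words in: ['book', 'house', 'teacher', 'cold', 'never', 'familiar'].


Listing all tokens and tracking unique types:
  Token 1: 'book' -> NEW (unique so far: 1)
  Token 2: 'house' -> NEW (unique so far: 2)
  Token 3: 'teacher' -> NEW (unique so far: 3)
  Token 4: 'cold' -> NEW (unique so far: 4)
  Token 5: 'never' -> NEW (unique so far: 5)
  Token 6: 'familiar' -> NEW (unique so far: 6)
Unique types: ('book', 'cold', 'familiar', 'house', 'never', 'teacher')
Vocabulary size: 6

6


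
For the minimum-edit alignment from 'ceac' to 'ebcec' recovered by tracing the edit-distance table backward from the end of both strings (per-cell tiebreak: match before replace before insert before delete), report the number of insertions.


Edit distance = 3. Backtracking from cell (4, 5) with preference match > replace > insert > delete,
then listing the resulting alignment 'ceac' -> 'ebcec' left to right:
  Step 1: insert 'e' [insertion #1]
  Step 2: insert 'b' [insertion #2]
  Step 3: keep 'c'
  Step 4: keep 'e'
  Step 5: delete 'a'
  Step 6: keep 'c'
Total insertions: 2

2


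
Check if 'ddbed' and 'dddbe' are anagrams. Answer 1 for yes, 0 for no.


Sort characters of 'ddbed': 'bddde'
Sort characters of 'dddbe': 'bddde'
Sorted forms match -> they ARE anagrams
Result: 1

1


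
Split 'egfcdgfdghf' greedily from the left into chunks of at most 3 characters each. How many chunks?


'egfcdgfdghf' has 11 characters.
Chunking with max size 3:
  Chunk 1: 'egf' (positions 0-2)
  Chunk 2: 'cdg' (positions 3-5)
  Chunk 3: 'fdg' (positions 6-8)
  Chunk 4: 'hf' (positions 9-10)
Total chunks: ceil(11 / 3) = 4

4


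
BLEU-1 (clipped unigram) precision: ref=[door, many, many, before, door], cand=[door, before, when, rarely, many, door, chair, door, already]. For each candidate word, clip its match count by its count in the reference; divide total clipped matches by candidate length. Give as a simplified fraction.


Reference word counts: {'before': 1, 'door': 2, 'many': 2}
Checking each candidate word (with clipping):
  'door' -> in reference (ref count 2, used 1/2) -> match (matches: 1)
  'before' -> in reference (ref count 1, used 1/1) -> match (matches: 2)
  'when' -> not in reference -> no match (matches: 2)
  'rarely' -> not in reference -> no match (matches: 2)
  'many' -> in reference (ref count 2, used 1/2) -> match (matches: 3)
  'door' -> in reference (ref count 2, used 2/2) -> match (matches: 4)
  'chair' -> not in reference -> no match (matches: 4)
  'door' -> ref count 2 already used up (2/2) -> clipped, no match (matches: 4)
  'already' -> not in reference -> no match (matches: 4)
Clipped matches: 4, Candidate length: 9
Precision = 4/9

4/9


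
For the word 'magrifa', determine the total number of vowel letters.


Scanning each character of 'magrifa':
  Position 1: 'm' -> consonant (running count: 0)
  Position 2: 'a' -> vowel (running count: 1)
  Position 3: 'g' -> consonant (running count: 1)
  Position 4: 'r' -> consonant (running count: 1)
  Position 5: 'i' -> vowel (running count: 2)
  Position 6: 'f' -> consonant (running count: 2)
  Position 7: 'a' -> vowel (running count: 3)
Total vowels: 3

3


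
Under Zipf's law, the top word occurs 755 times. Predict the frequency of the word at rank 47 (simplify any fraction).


Zipf's law: freq(rank) = f1 / rank
f1 = 755, rank = 47
freq = 755 / 47
GCD(755, 47) = 1
Simplified: 755/47

755/47


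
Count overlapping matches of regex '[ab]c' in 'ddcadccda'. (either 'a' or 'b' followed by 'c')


Pattern: [ab]c means either 'a' or 'b' followed by 'c'.
Scanning 'ddcadccda' position-by-position:
  Pos 0: window 'dd' -> no
  Pos 1: window 'dc' -> no
  Pos 2: window 'ca' -> no
  Pos 3: window 'ad' -> no
  Pos 4: window 'dc' -> no
  Pos 5: window 'cc' -> no
  Pos 6: window 'cd' -> no
  Pos 7: window 'da' -> no
  Pos 8: window 'a' -> no
Total matches: 0

0


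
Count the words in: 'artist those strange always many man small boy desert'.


Counting words by splitting on spaces:
  Word 1: 'artist'
  Word 2: 'those'
  Word 3: 'strange'
  Word 4: 'always'
  Word 5: 'many'
  Word 6: 'man'
  Word 7: 'small'
  Word 8: 'boy'
  Word 9: 'desert'
Total words: 9

9


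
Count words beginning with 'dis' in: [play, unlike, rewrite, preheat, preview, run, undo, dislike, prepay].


Checking each word for prefix 'dis':
  'play' -> no (count: 0)
  'unlike' -> no (count: 0)
  'rewrite' -> no (count: 0)
  'preheat' -> no (count: 0)
  'preview' -> no (count: 0)
  'run' -> no (count: 0)
  'undo' -> no (count: 0)
  'dislike' -> YES, starts with 'dis' (count: 1)
  'prepay' -> no (count: 1)
Total with prefix 'dis': 1

1


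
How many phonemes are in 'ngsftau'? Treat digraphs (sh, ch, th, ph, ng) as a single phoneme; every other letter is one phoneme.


Parsing 'ngsftau' greedily, digraphs first:
  'ng' -> digraph (1 consonant phoneme) (phonemes so far: 1)
  's' -> consonant phoneme (phonemes so far: 2)
  'f' -> consonant phoneme (phonemes so far: 3)
  't' -> consonant phoneme (phonemes so far: 4)
  'a' -> vowel phoneme (phonemes so far: 5)
  'u' -> vowel phoneme (phonemes so far: 6)
Total phonemes: 6

6


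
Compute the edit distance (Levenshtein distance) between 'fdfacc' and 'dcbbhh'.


Building DP table for s1='fdfacc' (len 6) and s2='dcbbhh' (len 6):
       d  c  b  b  h  h
    0  1  2  3  4  5  6
  f 1  1  2  3  4  5  6
  d 2  1  2  3  4  5  6
  f 3  2  2  3  4  5  6
  a 4  3  3  3  4  5  6
  c 5  4  3  4  4  5  6
  c 6  5  4  4  5  5  6
Edit distance = dp[6][6] = 6

6


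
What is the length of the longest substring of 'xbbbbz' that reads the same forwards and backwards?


Scanning 'xbbbbz' for palindromic substrings.
Substring at positions 1-4: 'bbbb'.
Check: reverse('bbbb') = 'bbbb' -> palindrome confirmed.
Neighbouring characters ('x' / 'z') break symmetry, so it cannot extend further.
No longer palindromic substring exists; longest length = 4

4


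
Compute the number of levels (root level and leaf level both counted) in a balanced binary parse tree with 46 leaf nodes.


In a balanced binary tree with n leaves the deepest leaf is ceil(log2(n)) edges below the root,
so counting node levels inclusive of root and leaves gives ceil(log2(n)) + 1 levels.
log2(46) = 5.5236
ceil(5.5236) = 6
levels = 6 + 1 = 7

7


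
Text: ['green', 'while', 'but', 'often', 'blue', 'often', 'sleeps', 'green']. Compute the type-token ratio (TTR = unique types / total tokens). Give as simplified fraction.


Tokens: 8
Unique types: ('blue', 'but', 'green', 'often', 'sleeps', 'while') = 6
TTR = 6/8
Simplify: divide both by 2 -> 3/4
TTR = 3/4

3/4


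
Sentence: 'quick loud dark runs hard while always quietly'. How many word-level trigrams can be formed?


Word trigrams from [8] words:
  Trigram 1: (quick loud dark)
  Trigram 2: (loud dark runs)
  Trigram 3: (dark runs hard)
  Trigram 4: (runs hard while)
  Trigram 5: (hard while always)
  Trigram 6: (while always quietly)
Total word trigrams: 8 - 2 = 6

6


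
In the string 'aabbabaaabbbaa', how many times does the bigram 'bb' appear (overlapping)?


Scanning 'aabbabaaabbbaa' for bigram 'bb':
  Position 0: 'aa' -> no
  Position 1: 'ab' -> no
  Position 2: 'bb' -> MATCH
  Position 3: 'ba' -> no
  Position 4: 'ab' -> no
  Position 5: 'ba' -> no
  Position 6: 'aa' -> no
  Position 7: 'aa' -> no
  Position 8: 'ab' -> no
  Position 9: 'bb' -> MATCH
  Position 10: 'bb' -> MATCH
  Position 11: 'ba' -> no
  Position 12: 'aa' -> no
Total matches: 3

3


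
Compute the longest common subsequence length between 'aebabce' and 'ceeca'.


DP table for LCS of 'aebabce' and 'ceeca':
       c  e  e  c  a
    0  0  0  0  0  0
  a 0  0  0  0  0  1
  e 0  0  1  1  1  1
  b 0  0  1  1  1  1
  a 0  0  1  1  1  2
  b 0  0  1  1  1  2
  c 0  1  1  1  2  2
  e 0  1  2  2  2  2
LCS: 'ea'
LCS length = 2

2


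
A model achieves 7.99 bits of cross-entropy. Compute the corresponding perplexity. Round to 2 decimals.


Perplexity formula: PP = 2^H
H = 7.99
PP = 2^7.99
Decompose: 2^7.99 = 2^7 * 2^0.99
2^7 = 128, 2^0.99 ~ 1.9861850
PP ~ 128 * 1.9861850 = 254.2316800
Rounded to 2 decimals: 254.23

254.23


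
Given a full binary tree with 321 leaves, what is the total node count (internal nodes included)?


Leaf nodes (terminals): 321
Internal nodes = n - 1 = 321 - 1 = 320
Total = leaves + internal = 321 + 320 = 641

641


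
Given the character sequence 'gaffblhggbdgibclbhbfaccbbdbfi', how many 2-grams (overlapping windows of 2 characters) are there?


String 'gaffblhggbdgibclbhbfaccbbdbfi' has length L = 29.
Number of overlapping n-grams = L - n + 1
Substituting: 29 - 2 + 1 = 28

28


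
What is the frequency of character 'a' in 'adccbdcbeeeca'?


Scanning 'adccbdcbeeeca' for 'a':
  Position 0: 'a' -> MATCH (count: 1)
  Position 12: 'a' -> MATCH (count: 2)
Total occurrences of 'a': 2

2


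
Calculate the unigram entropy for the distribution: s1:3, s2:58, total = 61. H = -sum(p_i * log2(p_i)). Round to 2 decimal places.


Computing entropy H = -sum(p_i * log2(p_i)):
  s1: p = 3/61 = 0.0492, -p*log2(p) = 0.2137
  s2: p = 58/61 = 0.9508, -p*log2(p) = 0.0692
H = sum of terms = 0.2829
Rounded to 2 decimals: 0.28

0.28


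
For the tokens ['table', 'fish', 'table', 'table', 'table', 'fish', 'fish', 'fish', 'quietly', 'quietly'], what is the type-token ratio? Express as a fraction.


Tokens: 10
Unique types: ('fish', 'quietly', 'table') = 3
TTR = 3/10
Already in lowest terms.

3/10


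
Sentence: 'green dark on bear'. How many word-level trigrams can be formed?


Word trigrams from [4] words:
  Trigram 1: (green dark on)
  Trigram 2: (dark on bear)
Total word trigrams: 4 - 2 = 2

2


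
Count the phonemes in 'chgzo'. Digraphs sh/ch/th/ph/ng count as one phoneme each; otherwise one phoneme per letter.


Parsing 'chgzo' greedily, digraphs first:
  'ch' -> digraph (1 consonant phoneme) (phonemes so far: 1)
  'g' -> consonant phoneme (phonemes so far: 2)
  'z' -> consonant phoneme (phonemes so far: 3)
  'o' -> vowel phoneme (phonemes so far: 4)
Total phonemes: 4

4


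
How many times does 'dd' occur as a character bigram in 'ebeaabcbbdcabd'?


Scanning 'ebeaabcbbdcabd' for bigram 'dd':
  Position 0: 'eb' -> no
  Position 1: 'be' -> no
  Position 2: 'ea' -> no
  Position 3: 'aa' -> no
  Position 4: 'ab' -> no
  Position 5: 'bc' -> no
  Position 6: 'cb' -> no
  Position 7: 'bb' -> no
  Position 8: 'bd' -> no
  Position 9: 'dc' -> no
  Position 10: 'ca' -> no
  Position 11: 'ab' -> no
  Position 12: 'bd' -> no
Total matches: 0

0


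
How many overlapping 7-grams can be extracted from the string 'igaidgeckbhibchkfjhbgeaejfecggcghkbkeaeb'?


String 'igaidgeckbhibchkfjhbgeaejfecggcghkbkeaeb' has length L = 40.
Number of overlapping n-grams = L - n + 1
Substituting: 40 - 7 + 1 = 34

34


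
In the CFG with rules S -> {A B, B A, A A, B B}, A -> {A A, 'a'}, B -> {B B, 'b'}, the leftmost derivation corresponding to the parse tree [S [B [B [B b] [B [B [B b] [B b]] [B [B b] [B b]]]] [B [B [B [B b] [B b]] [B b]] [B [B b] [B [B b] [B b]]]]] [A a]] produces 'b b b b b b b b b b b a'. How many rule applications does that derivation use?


Every bracketed nonterminal node [X ...] in the tree is produced by exactly one rule application.
Reading the tree off as a leftmost derivation:
  Step 1: S  =>  B A   (applied S -> B A)
  Step 2: B A  =>  B B A   (applied B -> B B)
  Step 3: B B A  =>  B B B A   (applied B -> B B)
  Step 4: B B B A  =>  b B B A   (applied B -> b)
  Step 5: b B B A  =>  b B B B A   (applied B -> B B)
  Step 6: b B B B A  =>  b B B B B A   (applied B -> B B)
  Step 7: b B B B B A  =>  b b B B B A   (applied B -> b)
  Step 8: b b B B B A  =>  b b b B B A   (applied B -> b)
  Step 9: b b b B B A  =>  b b b B B B A   (applied B -> B B)
  Step 10: b b b B B B A  =>  b b b b B B A   (applied B -> b)
  Step 11: b b b b B B A  =>  b b b b b B A   (applied B -> b)
  Step 12: b b b b b B A  =>  b b b b b B B A   (applied B -> B B)
  Step 13: b b b b b B B A  =>  b b b b b B B B A   (applied B -> B B)
  Step 14: b b b b b B B B A  =>  b b b b b B B B B A   (applied B -> B B)
  Step 15: b b b b b B B B B A  =>  b b b b b b B B B A   (applied B -> b)
  Step 16: b b b b b b B B B A  =>  b b b b b b b B B A   (applied B -> b)
  Step 17: b b b b b b b B B A  =>  b b b b b b b b B A   (applied B -> b)
  Step 18: b b b b b b b b B A  =>  b b b b b b b b B B A   (applied B -> B B)
  Step 19: b b b b b b b b B B A  =>  b b b b b b b b b B A   (applied B -> b)
  Step 20: b b b b b b b b b B A  =>  b b b b b b b b b B B A   (applied B -> B B)
  Step 21: b b b b b b b b b B B A  =>  b b b b b b b b b b B A   (applied B -> b)
  Step 22: b b b b b b b b b b B A  =>  b b b b b b b b b b b A   (applied B -> b)
  Step 23: b b b b b b b b b b b A  =>  b b b b b b b b b b b a   (applied A -> a)
Final yield: b b b b b b b b b b b a
Total rewrite steps: 23

23


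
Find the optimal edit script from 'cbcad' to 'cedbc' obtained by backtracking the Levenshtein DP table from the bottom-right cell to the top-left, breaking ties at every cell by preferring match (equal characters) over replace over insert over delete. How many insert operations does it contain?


Edit distance = 4. Backtracking from cell (5, 5) with preference match > replace > insert > delete,
then listing the resulting alignment 'cbcad' -> 'cedbc' left to right:
  Step 1: keep 'c'
  Step 2: replace b->e
  Step 3: replace c->d
  Step 4: replace a->b
  Step 5: replace d->c
Total insertions: 0

0


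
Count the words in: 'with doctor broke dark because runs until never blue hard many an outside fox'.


Counting words by splitting on spaces:
  Word 1: 'with'
  Word 2: 'doctor'
  Word 3: 'broke'
  Word 4: 'dark'
  Word 5: 'because'
  Word 6: 'runs'
  Word 7: 'until'
  Word 8: 'never'
  Word 9: 'blue'
  Word 10: 'hard'
  Word 11: 'many'
  Word 12: 'an'
  Word 13: 'outside'
  Word 14: 'fox'
Total words: 14

14


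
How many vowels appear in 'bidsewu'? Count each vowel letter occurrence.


Scanning each character of 'bidsewu':
  Position 1: 'b' -> consonant (running count: 0)
  Position 2: 'i' -> vowel (running count: 1)
  Position 3: 'd' -> consonant (running count: 1)
  Position 4: 's' -> consonant (running count: 1)
  Position 5: 'e' -> vowel (running count: 2)
  Position 6: 'w' -> consonant (running count: 2)
  Position 7: 'u' -> vowel (running count: 3)
Total vowels: 3

3


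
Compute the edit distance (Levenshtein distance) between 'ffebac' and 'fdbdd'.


Building DP table for s1='ffebac' (len 6) and s2='fdbdd' (len 5):
       f  d  b  d  d
    0  1  2  3  4  5
  f 1  0  1  2  3  4
  f 2  1  1  2  3  4
  e 3  2  2  2  3  4
  b 4  3  3  2  3  4
  a 5  4  4  3  3  4
  c 6  5  5  4  4  4
Edit distance = dp[6][5] = 4

4


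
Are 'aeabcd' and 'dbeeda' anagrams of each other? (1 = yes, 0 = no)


Sort characters of 'aeabcd': 'aabcde'
Sort characters of 'dbeeda': 'abddee'
Sorted forms differ -> they are NOT anagrams
Result: 0

0


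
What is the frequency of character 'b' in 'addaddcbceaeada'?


Scanning 'addaddcbceaeada' for 'b':
  Position 7: 'b' -> MATCH (count: 1)
Total occurrences of 'b': 1

1


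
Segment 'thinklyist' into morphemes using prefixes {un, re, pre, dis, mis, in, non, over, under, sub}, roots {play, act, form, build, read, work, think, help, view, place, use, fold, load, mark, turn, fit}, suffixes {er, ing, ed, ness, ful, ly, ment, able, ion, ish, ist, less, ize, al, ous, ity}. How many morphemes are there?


Segmenting 'thinklyist' against the inventory:
  'think' -> root (morpheme 1)
  'ly' -> suffix (morpheme 2)
  'ist' -> suffix (morpheme 3)
Total morphemes: 3

3


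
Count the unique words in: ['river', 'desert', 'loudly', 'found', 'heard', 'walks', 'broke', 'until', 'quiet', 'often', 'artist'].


Listing all tokens and tracking unique types:
  Token 1: 'river' -> NEW (unique so far: 1)
  Token 2: 'desert' -> NEW (unique so far: 2)
  Token 3: 'loudly' -> NEW (unique so far: 3)
  Token 4: 'found' -> NEW (unique so far: 4)
  Token 5: 'heard' -> NEW (unique so far: 5)
  Token 6: 'walks' -> NEW (unique so far: 6)
  Token 7: 'broke' -> NEW (unique so far: 7)
  Token 8: 'until' -> NEW (unique so far: 8)
  Token 9: 'quiet' -> NEW (unique so far: 9)
  Token 10: 'often' -> NEW (unique so far: 10)
  Token 11: 'artist' -> NEW (unique so far: 11)
Unique types: ('artist', 'broke', 'desert', 'found', 'heard', 'loudly', 'often', 'quiet', 'river', 'until', 'walks')
Vocabulary size: 11

11


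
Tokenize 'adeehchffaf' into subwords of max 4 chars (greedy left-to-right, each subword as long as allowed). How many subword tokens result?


'adeehchffaf' has 11 characters.
Chunking with max size 4:
  Chunk 1: 'adee' (positions 0-3)
  Chunk 2: 'hchf' (positions 4-7)
  Chunk 3: 'faf' (positions 8-10)
Total chunks: ceil(11 / 4) = 3

3


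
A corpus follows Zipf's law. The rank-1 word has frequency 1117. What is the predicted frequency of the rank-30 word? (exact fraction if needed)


Zipf's law: freq(rank) = f1 / rank
f1 = 1117, rank = 30
freq = 1117 / 30
GCD(1117, 30) = 1
Simplified: 1117/30

1117/30
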